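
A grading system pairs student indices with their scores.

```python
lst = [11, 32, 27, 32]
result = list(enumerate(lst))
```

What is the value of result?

Step 1: enumerate pairs each element with its index:
  (0, 11)
  (1, 32)
  (2, 27)
  (3, 32)
Therefore result = [(0, 11), (1, 32), (2, 27), (3, 32)].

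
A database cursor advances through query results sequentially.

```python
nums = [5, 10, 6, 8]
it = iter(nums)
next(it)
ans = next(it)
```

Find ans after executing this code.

Step 1: Create iterator over [5, 10, 6, 8].
Step 2: next() consumes 5.
Step 3: next() returns 10.
Therefore ans = 10.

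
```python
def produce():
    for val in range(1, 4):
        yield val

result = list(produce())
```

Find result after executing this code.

Step 1: The generator yields each value from range(1, 4).
Step 2: list() consumes all yields: [1, 2, 3].
Therefore result = [1, 2, 3].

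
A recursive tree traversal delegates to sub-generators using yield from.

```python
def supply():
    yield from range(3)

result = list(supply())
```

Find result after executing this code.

Step 1: yield from delegates to the iterable, yielding each element.
Step 2: Collected values: [0, 1, 2].
Therefore result = [0, 1, 2].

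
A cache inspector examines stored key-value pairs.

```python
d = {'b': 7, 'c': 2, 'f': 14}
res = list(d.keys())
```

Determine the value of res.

Step 1: d.keys() returns the dictionary keys in insertion order.
Therefore res = ['b', 'c', 'f'].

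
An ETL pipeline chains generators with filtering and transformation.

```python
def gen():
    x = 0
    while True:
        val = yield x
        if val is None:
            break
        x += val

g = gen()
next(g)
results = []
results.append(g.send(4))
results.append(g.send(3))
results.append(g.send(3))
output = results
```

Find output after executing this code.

Step 1: next(g) -> yield 0.
Step 2: send(4) -> x = 4, yield 4.
Step 3: send(3) -> x = 7, yield 7.
Step 4: send(3) -> x = 10, yield 10.
Therefore output = [4, 7, 10].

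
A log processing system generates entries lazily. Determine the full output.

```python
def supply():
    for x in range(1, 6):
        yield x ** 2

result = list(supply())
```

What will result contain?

Step 1: For each x in range(1, 6), yield x**2:
  x=1: yield 1**2 = 1
  x=2: yield 2**2 = 4
  x=3: yield 3**2 = 9
  x=4: yield 4**2 = 16
  x=5: yield 5**2 = 25
Therefore result = [1, 4, 9, 16, 25].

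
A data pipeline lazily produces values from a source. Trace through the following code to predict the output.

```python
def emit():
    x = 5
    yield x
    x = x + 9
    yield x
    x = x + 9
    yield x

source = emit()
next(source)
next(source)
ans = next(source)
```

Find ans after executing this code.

Step 1: Trace through generator execution:
  Yield 1: x starts at 5, yield 5
  Yield 2: x = 5 + 9 = 14, yield 14
  Yield 3: x = 14 + 9 = 23, yield 23
Step 2: First next() gets 5, second next() gets the second value, third next() yields 23.
Therefore ans = 23.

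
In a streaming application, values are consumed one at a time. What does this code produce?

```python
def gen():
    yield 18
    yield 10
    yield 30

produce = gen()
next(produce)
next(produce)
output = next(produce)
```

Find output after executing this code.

Step 1: gen() creates a generator.
Step 2: next(produce) yields 18 (consumed and discarded).
Step 3: next(produce) yields 10 (consumed and discarded).
Step 4: next(produce) yields 30, assigned to output.
Therefore output = 30.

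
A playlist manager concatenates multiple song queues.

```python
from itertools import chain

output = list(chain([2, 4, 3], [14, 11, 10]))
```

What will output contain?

Step 1: chain() concatenates iterables: [2, 4, 3] + [14, 11, 10].
Therefore output = [2, 4, 3, 14, 11, 10].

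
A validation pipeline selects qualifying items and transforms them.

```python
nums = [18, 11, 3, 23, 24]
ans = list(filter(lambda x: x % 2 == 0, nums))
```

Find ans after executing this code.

Step 1: Filter elements divisible by 2:
  18 % 2 = 0: kept
  11 % 2 = 1: removed
  3 % 2 = 1: removed
  23 % 2 = 1: removed
  24 % 2 = 0: kept
Therefore ans = [18, 24].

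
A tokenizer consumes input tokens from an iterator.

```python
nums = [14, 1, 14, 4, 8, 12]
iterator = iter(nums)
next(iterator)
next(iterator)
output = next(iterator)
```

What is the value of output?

Step 1: Create iterator over [14, 1, 14, 4, 8, 12].
Step 2: next() consumes 14.
Step 3: next() consumes 1.
Step 4: next() returns 14.
Therefore output = 14.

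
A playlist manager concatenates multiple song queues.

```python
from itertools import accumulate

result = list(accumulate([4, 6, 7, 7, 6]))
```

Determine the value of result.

Step 1: accumulate computes running sums:
  + 4 = 4
  + 6 = 10
  + 7 = 17
  + 7 = 24
  + 6 = 30
Therefore result = [4, 10, 17, 24, 30].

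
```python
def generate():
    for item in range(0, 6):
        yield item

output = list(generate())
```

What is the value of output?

Step 1: The generator yields each value from range(0, 6).
Step 2: list() consumes all yields: [0, 1, 2, 3, 4, 5].
Therefore output = [0, 1, 2, 3, 4, 5].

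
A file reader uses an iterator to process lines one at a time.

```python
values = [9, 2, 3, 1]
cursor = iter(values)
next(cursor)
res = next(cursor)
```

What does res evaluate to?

Step 1: Create iterator over [9, 2, 3, 1].
Step 2: next() consumes 9.
Step 3: next() returns 2.
Therefore res = 2.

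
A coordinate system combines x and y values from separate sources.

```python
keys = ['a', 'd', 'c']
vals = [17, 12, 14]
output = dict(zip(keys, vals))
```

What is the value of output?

Step 1: zip pairs keys with values:
  'a' -> 17
  'd' -> 12
  'c' -> 14
Therefore output = {'a': 17, 'd': 12, 'c': 14}.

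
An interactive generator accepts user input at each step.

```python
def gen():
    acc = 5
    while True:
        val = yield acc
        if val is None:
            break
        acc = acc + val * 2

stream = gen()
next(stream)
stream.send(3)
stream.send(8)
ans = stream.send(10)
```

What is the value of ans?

Step 1: next() -> yield acc=5.
Step 2: send(3) -> val=3, acc = 5 + 3*2 = 11, yield 11.
Step 3: send(8) -> val=8, acc = 11 + 8*2 = 27, yield 27.
Step 4: send(10) -> val=10, acc = 27 + 10*2 = 47, yield 47.
Therefore ans = 47.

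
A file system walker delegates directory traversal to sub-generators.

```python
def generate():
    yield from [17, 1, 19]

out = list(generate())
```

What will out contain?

Step 1: yield from delegates to the iterable, yielding each element.
Step 2: Collected values: [17, 1, 19].
Therefore out = [17, 1, 19].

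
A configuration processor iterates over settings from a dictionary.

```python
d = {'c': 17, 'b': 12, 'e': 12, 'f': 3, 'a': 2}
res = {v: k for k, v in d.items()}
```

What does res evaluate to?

Step 1: Invert dict (swap keys and values):
  'c': 17 -> 17: 'c'
  'b': 12 -> 12: 'b'
  'e': 12 -> 12: 'e'
  'f': 3 -> 3: 'f'
  'a': 2 -> 2: 'a'
Therefore res = {17: 'c', 12: 'e', 3: 'f', 2: 'a'}.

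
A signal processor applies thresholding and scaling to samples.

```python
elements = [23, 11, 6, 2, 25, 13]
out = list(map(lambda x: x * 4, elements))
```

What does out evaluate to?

Step 1: Apply lambda x: x * 4 to each element:
  23 -> 92
  11 -> 44
  6 -> 24
  2 -> 8
  25 -> 100
  13 -> 52
Therefore out = [92, 44, 24, 8, 100, 52].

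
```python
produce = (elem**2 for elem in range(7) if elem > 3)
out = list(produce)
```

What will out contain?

Step 1: For range(7), keep elem > 3, then square:
  elem=0: 0 <= 3, excluded
  elem=1: 1 <= 3, excluded
  elem=2: 2 <= 3, excluded
  elem=3: 3 <= 3, excluded
  elem=4: 4 > 3, yield 4**2 = 16
  elem=5: 5 > 3, yield 5**2 = 25
  elem=6: 6 > 3, yield 6**2 = 36
Therefore out = [16, 25, 36].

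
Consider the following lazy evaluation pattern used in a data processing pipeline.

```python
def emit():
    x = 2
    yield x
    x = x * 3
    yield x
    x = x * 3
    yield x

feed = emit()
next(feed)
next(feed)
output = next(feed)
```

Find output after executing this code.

Step 1: Trace through generator execution:
  Yield 1: x starts at 2, yield 2
  Yield 2: x = 2 * 3 = 6, yield 6
  Yield 3: x = 6 * 3 = 18, yield 18
Step 2: First next() gets 2, second next() gets the second value, third next() yields 18.
Therefore output = 18.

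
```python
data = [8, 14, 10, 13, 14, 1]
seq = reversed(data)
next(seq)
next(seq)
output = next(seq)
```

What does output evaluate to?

Step 1: reversed([8, 14, 10, 13, 14, 1]) gives iterator: [1, 14, 13, 10, 14, 8].
Step 2: First next() = 1, second next() = 14.
Step 3: Third next() = 13.
Therefore output = 13.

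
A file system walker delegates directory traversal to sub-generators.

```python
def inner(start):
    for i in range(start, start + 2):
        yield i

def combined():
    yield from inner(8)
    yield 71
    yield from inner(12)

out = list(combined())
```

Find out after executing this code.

Step 1: combined() delegates to inner(8):
  yield 8
  yield 9
Step 2: yield 71
Step 3: Delegates to inner(12):
  yield 12
  yield 13
Therefore out = [8, 9, 71, 12, 13].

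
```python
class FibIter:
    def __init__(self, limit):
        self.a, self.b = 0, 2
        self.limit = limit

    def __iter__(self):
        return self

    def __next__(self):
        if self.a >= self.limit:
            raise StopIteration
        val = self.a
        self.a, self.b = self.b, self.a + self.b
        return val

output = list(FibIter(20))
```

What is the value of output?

Step 1: Fibonacci-like sequence (a=0, b=2) until >= 20:
  Yield 0, then a,b = 2,2
  Yield 2, then a,b = 2,4
  Yield 2, then a,b = 4,6
  Yield 4, then a,b = 6,10
  Yield 6, then a,b = 10,16
  Yield 10, then a,b = 16,26
  Yield 16, then a,b = 26,42
Step 2: 26 >= 20, stop.
Therefore output = [0, 2, 2, 4, 6, 10, 16].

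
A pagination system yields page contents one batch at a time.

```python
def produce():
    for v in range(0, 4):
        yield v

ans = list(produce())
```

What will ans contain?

Step 1: The generator yields each value from range(0, 4).
Step 2: list() consumes all yields: [0, 1, 2, 3].
Therefore ans = [0, 1, 2, 3].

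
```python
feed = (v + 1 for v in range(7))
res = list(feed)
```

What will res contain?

Step 1: For each v in range(7), compute v+1:
  v=0: 0+1 = 1
  v=1: 1+1 = 2
  v=2: 2+1 = 3
  v=3: 3+1 = 4
  v=4: 4+1 = 5
  v=5: 5+1 = 6
  v=6: 6+1 = 7
Therefore res = [1, 2, 3, 4, 5, 6, 7].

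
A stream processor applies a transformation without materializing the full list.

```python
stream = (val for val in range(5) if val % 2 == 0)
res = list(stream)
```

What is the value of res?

Step 1: Filter range(5) keeping only even values:
  val=0: even, included
  val=1: odd, excluded
  val=2: even, included
  val=3: odd, excluded
  val=4: even, included
Therefore res = [0, 2, 4].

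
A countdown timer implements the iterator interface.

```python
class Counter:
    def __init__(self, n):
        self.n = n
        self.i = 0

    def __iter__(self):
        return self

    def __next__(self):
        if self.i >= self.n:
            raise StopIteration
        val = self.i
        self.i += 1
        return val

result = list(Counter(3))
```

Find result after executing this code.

Step 1: Counter(3) creates an iterator counting 0 to 2.
Step 2: list() consumes all values: [0, 1, 2].
Therefore result = [0, 1, 2].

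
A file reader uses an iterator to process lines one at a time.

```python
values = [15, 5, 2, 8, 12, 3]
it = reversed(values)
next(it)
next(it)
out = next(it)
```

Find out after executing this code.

Step 1: reversed([15, 5, 2, 8, 12, 3]) gives iterator: [3, 12, 8, 2, 5, 15].
Step 2: First next() = 3, second next() = 12.
Step 3: Third next() = 8.
Therefore out = 8.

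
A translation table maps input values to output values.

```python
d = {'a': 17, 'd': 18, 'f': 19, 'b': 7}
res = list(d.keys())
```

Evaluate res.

Step 1: d.keys() returns the dictionary keys in insertion order.
Therefore res = ['a', 'd', 'f', 'b'].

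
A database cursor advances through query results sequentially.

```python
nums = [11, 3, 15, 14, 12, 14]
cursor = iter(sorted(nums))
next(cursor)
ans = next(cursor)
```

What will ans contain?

Step 1: sorted([11, 3, 15, 14, 12, 14]) = [3, 11, 12, 14, 14, 15].
Step 2: Create iterator and skip 1 elements.
Step 3: next() returns 11.
Therefore ans = 11.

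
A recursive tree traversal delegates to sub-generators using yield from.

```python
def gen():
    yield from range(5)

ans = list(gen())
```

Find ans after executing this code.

Step 1: yield from delegates to the iterable, yielding each element.
Step 2: Collected values: [0, 1, 2, 3, 4].
Therefore ans = [0, 1, 2, 3, 4].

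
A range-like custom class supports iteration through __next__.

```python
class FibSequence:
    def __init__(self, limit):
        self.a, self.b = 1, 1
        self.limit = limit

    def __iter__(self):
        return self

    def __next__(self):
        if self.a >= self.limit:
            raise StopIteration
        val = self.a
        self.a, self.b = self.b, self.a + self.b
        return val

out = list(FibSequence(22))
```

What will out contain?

Step 1: Fibonacci-like sequence (a=1, b=1) until >= 22:
  Yield 1, then a,b = 1,2
  Yield 1, then a,b = 2,3
  Yield 2, then a,b = 3,5
  Yield 3, then a,b = 5,8
  Yield 5, then a,b = 8,13
  Yield 8, then a,b = 13,21
  Yield 13, then a,b = 21,34
  Yield 21, then a,b = 34,55
Step 2: 34 >= 22, stop.
Therefore out = [1, 1, 2, 3, 5, 8, 13, 21].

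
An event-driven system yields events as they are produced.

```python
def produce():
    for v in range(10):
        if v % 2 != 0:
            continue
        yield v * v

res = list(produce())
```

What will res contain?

Step 1: Only yield v**2 when v is divisible by 2:
  v=0: 0 % 2 == 0, yield 0**2 = 0
  v=2: 2 % 2 == 0, yield 2**2 = 4
  v=4: 4 % 2 == 0, yield 4**2 = 16
  v=6: 6 % 2 == 0, yield 6**2 = 36
  v=8: 8 % 2 == 0, yield 8**2 = 64
Therefore res = [0, 4, 16, 36, 64].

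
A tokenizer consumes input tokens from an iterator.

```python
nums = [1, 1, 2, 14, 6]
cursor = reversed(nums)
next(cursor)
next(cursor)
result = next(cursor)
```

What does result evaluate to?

Step 1: reversed([1, 1, 2, 14, 6]) gives iterator: [6, 14, 2, 1, 1].
Step 2: First next() = 6, second next() = 14.
Step 3: Third next() = 2.
Therefore result = 2.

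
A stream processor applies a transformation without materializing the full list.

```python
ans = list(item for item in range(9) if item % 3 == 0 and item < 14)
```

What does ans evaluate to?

Step 1: Filter range(9) where item % 3 == 0 and item < 14:
  item=0: both conditions met, included
  item=1: excluded (1 % 3 != 0)
  item=2: excluded (2 % 3 != 0)
  item=3: both conditions met, included
  item=4: excluded (4 % 3 != 0)
  item=5: excluded (5 % 3 != 0)
  item=6: both conditions met, included
  item=7: excluded (7 % 3 != 0)
  item=8: excluded (8 % 3 != 0)
Therefore ans = [0, 3, 6].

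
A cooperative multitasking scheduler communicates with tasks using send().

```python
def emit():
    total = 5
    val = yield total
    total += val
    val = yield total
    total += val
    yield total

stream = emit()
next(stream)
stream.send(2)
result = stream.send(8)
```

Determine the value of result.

Step 1: next() -> yield total=5.
Step 2: send(2) -> val=2, total = 5+2 = 7, yield 7.
Step 3: send(8) -> val=8, total = 7+8 = 15, yield 15.
Therefore result = 15.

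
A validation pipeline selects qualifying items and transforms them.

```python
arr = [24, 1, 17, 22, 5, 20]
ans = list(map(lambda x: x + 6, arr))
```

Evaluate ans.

Step 1: Apply lambda x: x + 6 to each element:
  24 -> 30
  1 -> 7
  17 -> 23
  22 -> 28
  5 -> 11
  20 -> 26
Therefore ans = [30, 7, 23, 28, 11, 26].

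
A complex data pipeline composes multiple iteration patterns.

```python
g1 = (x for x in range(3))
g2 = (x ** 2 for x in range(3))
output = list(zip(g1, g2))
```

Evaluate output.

Step 1: g1 produces [0, 1, 2].
Step 2: g2 produces [0, 1, 4].
Step 3: zip pairs them: [(0, 0), (1, 1), (2, 4)].
Therefore output = [(0, 0), (1, 1), (2, 4)].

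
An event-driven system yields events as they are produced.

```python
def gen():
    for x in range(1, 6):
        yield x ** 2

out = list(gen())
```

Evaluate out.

Step 1: For each x in range(1, 6), yield x**2:
  x=1: yield 1**2 = 1
  x=2: yield 2**2 = 4
  x=3: yield 3**2 = 9
  x=4: yield 4**2 = 16
  x=5: yield 5**2 = 25
Therefore out = [1, 4, 9, 16, 25].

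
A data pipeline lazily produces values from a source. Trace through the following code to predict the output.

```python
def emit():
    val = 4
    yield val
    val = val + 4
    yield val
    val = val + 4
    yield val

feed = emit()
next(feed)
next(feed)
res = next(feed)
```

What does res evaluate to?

Step 1: Trace through generator execution:
  Yield 1: val starts at 4, yield 4
  Yield 2: val = 4 + 4 = 8, yield 8
  Yield 3: val = 8 + 4 = 12, yield 12
Step 2: First next() gets 4, second next() gets the second value, third next() yields 12.
Therefore res = 12.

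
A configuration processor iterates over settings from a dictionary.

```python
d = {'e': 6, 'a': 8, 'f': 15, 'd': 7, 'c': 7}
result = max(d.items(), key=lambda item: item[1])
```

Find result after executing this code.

Step 1: Find item with maximum value:
  ('e', 6)
  ('a', 8)
  ('f', 15)
  ('d', 7)
  ('c', 7)
Step 2: Maximum value is 15 at key 'f'.
Therefore result = ('f', 15).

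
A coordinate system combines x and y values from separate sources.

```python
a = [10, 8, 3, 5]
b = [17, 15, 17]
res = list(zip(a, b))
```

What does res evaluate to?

Step 1: zip stops at shortest (len(a)=4, len(b)=3):
  Index 0: (10, 17)
  Index 1: (8, 15)
  Index 2: (3, 17)
Step 2: Last element of a (5) has no pair, dropped.
Therefore res = [(10, 17), (8, 15), (3, 17)].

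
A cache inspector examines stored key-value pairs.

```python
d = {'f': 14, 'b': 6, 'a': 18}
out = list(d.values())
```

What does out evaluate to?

Step 1: d.values() returns the dictionary values in insertion order.
Therefore out = [14, 6, 18].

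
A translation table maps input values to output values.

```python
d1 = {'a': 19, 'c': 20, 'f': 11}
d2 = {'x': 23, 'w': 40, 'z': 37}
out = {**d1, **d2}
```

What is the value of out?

Step 1: Merge d1 and d2 (d2 values override on key conflicts).
Step 2: d1 has keys ['a', 'c', 'f'], d2 has keys ['x', 'w', 'z'].
Therefore out = {'a': 19, 'c': 20, 'f': 11, 'x': 23, 'w': 40, 'z': 37}.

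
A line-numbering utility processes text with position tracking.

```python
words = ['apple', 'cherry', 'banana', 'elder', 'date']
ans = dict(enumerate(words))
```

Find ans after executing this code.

Step 1: enumerate pairs indices with words:
  0 -> 'apple'
  1 -> 'cherry'
  2 -> 'banana'
  3 -> 'elder'
  4 -> 'date'
Therefore ans = {0: 'apple', 1: 'cherry', 2: 'banana', 3: 'elder', 4: 'date'}.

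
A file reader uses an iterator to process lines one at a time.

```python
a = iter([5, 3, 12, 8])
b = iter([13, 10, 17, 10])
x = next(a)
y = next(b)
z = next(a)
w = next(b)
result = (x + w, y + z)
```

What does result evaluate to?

Step 1: a iterates [5, 3, 12, 8], b iterates [13, 10, 17, 10].
Step 2: x = next(a) = 5, y = next(b) = 13.
Step 3: z = next(a) = 3, w = next(b) = 10.
Step 4: result = (5 + 10, 13 + 3) = (15, 16).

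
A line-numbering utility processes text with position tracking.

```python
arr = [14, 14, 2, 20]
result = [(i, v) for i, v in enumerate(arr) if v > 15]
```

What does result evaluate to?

Step 1: Filter enumerate([14, 14, 2, 20]) keeping v > 15:
  (0, 14): 14 <= 15, excluded
  (1, 14): 14 <= 15, excluded
  (2, 2): 2 <= 15, excluded
  (3, 20): 20 > 15, included
Therefore result = [(3, 20)].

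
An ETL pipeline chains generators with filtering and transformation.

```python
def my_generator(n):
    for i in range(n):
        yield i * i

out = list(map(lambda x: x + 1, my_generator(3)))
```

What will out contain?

Step 1: my_generator(3) yields squares: [0, 1, 4].
Step 2: map adds 1 to each: [1, 2, 5].
Therefore out = [1, 2, 5].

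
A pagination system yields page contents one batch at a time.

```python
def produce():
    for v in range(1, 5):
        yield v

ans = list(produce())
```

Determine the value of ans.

Step 1: The generator yields each value from range(1, 5).
Step 2: list() consumes all yields: [1, 2, 3, 4].
Therefore ans = [1, 2, 3, 4].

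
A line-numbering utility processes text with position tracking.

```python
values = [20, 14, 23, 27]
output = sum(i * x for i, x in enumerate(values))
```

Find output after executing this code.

Step 1: Compute i * x for each (i, x) in enumerate([20, 14, 23, 27]):
  i=0, x=20: 0*20 = 0
  i=1, x=14: 1*14 = 14
  i=2, x=23: 2*23 = 46
  i=3, x=27: 3*27 = 81
Step 2: sum = 0 + 14 + 46 + 81 = 141.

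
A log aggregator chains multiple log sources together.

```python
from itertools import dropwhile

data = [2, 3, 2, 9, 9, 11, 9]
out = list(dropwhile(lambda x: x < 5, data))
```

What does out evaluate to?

Step 1: dropwhile drops elements while < 5:
  2 < 5: dropped
  3 < 5: dropped
  2 < 5: dropped
  9: kept (dropping stopped)
Step 2: Remaining elements kept regardless of condition.
Therefore out = [9, 9, 11, 9].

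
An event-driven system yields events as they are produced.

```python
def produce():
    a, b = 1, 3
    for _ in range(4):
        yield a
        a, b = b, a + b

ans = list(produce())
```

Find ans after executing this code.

Step 1: Fibonacci-like sequence starting with a=1, b=3:
  Iteration 1: yield a=1, then a,b = 3,4
  Iteration 2: yield a=3, then a,b = 4,7
  Iteration 3: yield a=4, then a,b = 7,11
  Iteration 4: yield a=7, then a,b = 11,18
Therefore ans = [1, 3, 4, 7].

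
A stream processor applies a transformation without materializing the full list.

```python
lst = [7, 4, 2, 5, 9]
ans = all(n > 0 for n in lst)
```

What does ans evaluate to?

Step 1: Check n > 0 for each element in [7, 4, 2, 5, 9]:
  7 > 0: True
  4 > 0: True
  2 > 0: True
  5 > 0: True
  9 > 0: True
Step 2: all() returns True.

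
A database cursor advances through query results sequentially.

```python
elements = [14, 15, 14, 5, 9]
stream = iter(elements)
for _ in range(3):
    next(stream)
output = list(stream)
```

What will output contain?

Step 1: Create iterator over [14, 15, 14, 5, 9].
Step 2: Advance 3 positions (consuming [14, 15, 14]).
Step 3: list() collects remaining elements: [5, 9].
Therefore output = [5, 9].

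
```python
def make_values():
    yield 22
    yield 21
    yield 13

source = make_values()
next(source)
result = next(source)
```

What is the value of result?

Step 1: make_values() creates a generator.
Step 2: next(source) yields 22 (consumed and discarded).
Step 3: next(source) yields 21, assigned to result.
Therefore result = 21.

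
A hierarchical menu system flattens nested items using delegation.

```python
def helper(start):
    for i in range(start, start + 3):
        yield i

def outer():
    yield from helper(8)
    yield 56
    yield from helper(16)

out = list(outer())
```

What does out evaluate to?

Step 1: outer() delegates to helper(8):
  yield 8
  yield 9
  yield 10
Step 2: yield 56
Step 3: Delegates to helper(16):
  yield 16
  yield 17
  yield 18
Therefore out = [8, 9, 10, 56, 16, 17, 18].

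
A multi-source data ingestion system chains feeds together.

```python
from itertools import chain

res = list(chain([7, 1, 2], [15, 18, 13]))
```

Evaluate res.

Step 1: chain() concatenates iterables: [7, 1, 2] + [15, 18, 13].
Therefore res = [7, 1, 2, 15, 18, 13].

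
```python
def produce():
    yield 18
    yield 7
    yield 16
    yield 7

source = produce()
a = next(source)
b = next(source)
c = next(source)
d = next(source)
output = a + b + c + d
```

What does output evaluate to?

Step 1: Create generator and consume all values:
  a = next(source) = 18
  b = next(source) = 7
  c = next(source) = 16
  d = next(source) = 7
Step 2: output = 18 + 7 + 16 + 7 = 48.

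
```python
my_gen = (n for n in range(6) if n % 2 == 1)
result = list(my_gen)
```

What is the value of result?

Step 1: Filter range(6) keeping only odd values:
  n=0: even, excluded
  n=1: odd, included
  n=2: even, excluded
  n=3: odd, included
  n=4: even, excluded
  n=5: odd, included
Therefore result = [1, 3, 5].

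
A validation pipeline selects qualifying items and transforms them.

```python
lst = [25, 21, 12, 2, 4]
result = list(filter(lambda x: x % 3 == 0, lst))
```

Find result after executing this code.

Step 1: Filter elements divisible by 3:
  25 % 3 = 1: removed
  21 % 3 = 0: kept
  12 % 3 = 0: kept
  2 % 3 = 2: removed
  4 % 3 = 1: removed
Therefore result = [21, 12].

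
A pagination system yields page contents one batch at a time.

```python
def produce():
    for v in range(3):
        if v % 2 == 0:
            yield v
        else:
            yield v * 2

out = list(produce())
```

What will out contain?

Step 1: For each v in range(3), yield v if even, else v*2:
  v=0 (even): yield 0
  v=1 (odd): yield 1*2 = 2
  v=2 (even): yield 2
Therefore out = [0, 2, 2].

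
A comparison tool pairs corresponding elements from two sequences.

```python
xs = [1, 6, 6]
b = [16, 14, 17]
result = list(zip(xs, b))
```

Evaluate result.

Step 1: zip pairs elements at same index:
  Index 0: (1, 16)
  Index 1: (6, 14)
  Index 2: (6, 17)
Therefore result = [(1, 16), (6, 14), (6, 17)].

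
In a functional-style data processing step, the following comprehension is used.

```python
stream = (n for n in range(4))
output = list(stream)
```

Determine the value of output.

Step 1: Generator expression iterates range(4): [0, 1, 2, 3].
Step 2: list() collects all values.
Therefore output = [0, 1, 2, 3].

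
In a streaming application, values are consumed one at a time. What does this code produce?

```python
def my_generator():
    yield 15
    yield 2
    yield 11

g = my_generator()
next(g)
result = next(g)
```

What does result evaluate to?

Step 1: my_generator() creates a generator.
Step 2: next(g) yields 15 (consumed and discarded).
Step 3: next(g) yields 2, assigned to result.
Therefore result = 2.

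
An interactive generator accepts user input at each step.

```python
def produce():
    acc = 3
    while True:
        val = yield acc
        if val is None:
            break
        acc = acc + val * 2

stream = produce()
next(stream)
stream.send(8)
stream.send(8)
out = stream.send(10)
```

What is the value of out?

Step 1: next() -> yield acc=3.
Step 2: send(8) -> val=8, acc = 3 + 8*2 = 19, yield 19.
Step 3: send(8) -> val=8, acc = 19 + 8*2 = 35, yield 35.
Step 4: send(10) -> val=10, acc = 35 + 10*2 = 55, yield 55.
Therefore out = 55.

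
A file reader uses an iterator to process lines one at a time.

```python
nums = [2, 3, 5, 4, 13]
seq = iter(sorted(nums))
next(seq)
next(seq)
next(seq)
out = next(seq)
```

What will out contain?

Step 1: sorted([2, 3, 5, 4, 13]) = [2, 3, 4, 5, 13].
Step 2: Create iterator and skip 3 elements.
Step 3: next() returns 5.
Therefore out = 5.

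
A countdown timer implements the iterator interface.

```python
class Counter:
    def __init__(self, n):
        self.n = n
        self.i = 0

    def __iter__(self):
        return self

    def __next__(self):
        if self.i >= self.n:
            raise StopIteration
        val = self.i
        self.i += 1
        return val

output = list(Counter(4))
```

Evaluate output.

Step 1: Counter(4) creates an iterator counting 0 to 3.
Step 2: list() consumes all values: [0, 1, 2, 3].
Therefore output = [0, 1, 2, 3].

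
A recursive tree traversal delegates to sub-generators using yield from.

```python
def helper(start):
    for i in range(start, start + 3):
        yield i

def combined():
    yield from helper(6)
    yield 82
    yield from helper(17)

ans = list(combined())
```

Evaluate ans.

Step 1: combined() delegates to helper(6):
  yield 6
  yield 7
  yield 8
Step 2: yield 82
Step 3: Delegates to helper(17):
  yield 17
  yield 18
  yield 19
Therefore ans = [6, 7, 8, 82, 17, 18, 19].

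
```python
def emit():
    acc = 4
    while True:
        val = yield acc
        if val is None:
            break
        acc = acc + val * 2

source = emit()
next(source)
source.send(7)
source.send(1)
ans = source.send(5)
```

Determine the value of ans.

Step 1: next() -> yield acc=4.
Step 2: send(7) -> val=7, acc = 4 + 7*2 = 18, yield 18.
Step 3: send(1) -> val=1, acc = 18 + 1*2 = 20, yield 20.
Step 4: send(5) -> val=5, acc = 20 + 5*2 = 30, yield 30.
Therefore ans = 30.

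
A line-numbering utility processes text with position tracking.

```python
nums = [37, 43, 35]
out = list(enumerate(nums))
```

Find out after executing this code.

Step 1: enumerate pairs each element with its index:
  (0, 37)
  (1, 43)
  (2, 35)
Therefore out = [(0, 37), (1, 43), (2, 35)].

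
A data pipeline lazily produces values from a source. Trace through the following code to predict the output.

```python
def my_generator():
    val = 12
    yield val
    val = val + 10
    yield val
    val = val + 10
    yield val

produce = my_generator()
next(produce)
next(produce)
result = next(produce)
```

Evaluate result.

Step 1: Trace through generator execution:
  Yield 1: val starts at 12, yield 12
  Yield 2: val = 12 + 10 = 22, yield 22
  Yield 3: val = 22 + 10 = 32, yield 32
Step 2: First next() gets 12, second next() gets the second value, third next() yields 32.
Therefore result = 32.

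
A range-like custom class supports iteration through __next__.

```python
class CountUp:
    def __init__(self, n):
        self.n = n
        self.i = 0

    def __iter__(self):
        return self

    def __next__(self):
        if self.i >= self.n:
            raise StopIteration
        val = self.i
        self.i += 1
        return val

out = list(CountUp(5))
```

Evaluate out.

Step 1: CountUp(5) creates an iterator counting 0 to 4.
Step 2: list() consumes all values: [0, 1, 2, 3, 4].
Therefore out = [0, 1, 2, 3, 4].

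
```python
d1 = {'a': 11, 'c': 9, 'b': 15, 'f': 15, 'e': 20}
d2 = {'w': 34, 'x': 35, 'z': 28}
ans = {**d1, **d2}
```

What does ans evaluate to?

Step 1: Merge d1 and d2 (d2 values override on key conflicts).
Step 2: d1 has keys ['a', 'c', 'b', 'f', 'e'], d2 has keys ['w', 'x', 'z'].
Therefore ans = {'a': 11, 'c': 9, 'b': 15, 'f': 15, 'e': 20, 'w': 34, 'x': 35, 'z': 28}.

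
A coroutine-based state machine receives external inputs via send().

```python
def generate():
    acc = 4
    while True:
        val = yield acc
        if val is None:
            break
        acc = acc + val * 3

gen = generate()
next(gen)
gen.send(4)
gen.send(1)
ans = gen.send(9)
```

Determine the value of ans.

Step 1: next() -> yield acc=4.
Step 2: send(4) -> val=4, acc = 4 + 4*3 = 16, yield 16.
Step 3: send(1) -> val=1, acc = 16 + 1*3 = 19, yield 19.
Step 4: send(9) -> val=9, acc = 19 + 9*3 = 46, yield 46.
Therefore ans = 46.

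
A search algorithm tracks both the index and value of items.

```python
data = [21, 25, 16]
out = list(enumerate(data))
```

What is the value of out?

Step 1: enumerate pairs each element with its index:
  (0, 21)
  (1, 25)
  (2, 16)
Therefore out = [(0, 21), (1, 25), (2, 16)].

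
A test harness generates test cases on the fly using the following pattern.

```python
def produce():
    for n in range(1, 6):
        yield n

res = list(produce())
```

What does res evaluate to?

Step 1: The generator yields each value from range(1, 6).
Step 2: list() consumes all yields: [1, 2, 3, 4, 5].
Therefore res = [1, 2, 3, 4, 5].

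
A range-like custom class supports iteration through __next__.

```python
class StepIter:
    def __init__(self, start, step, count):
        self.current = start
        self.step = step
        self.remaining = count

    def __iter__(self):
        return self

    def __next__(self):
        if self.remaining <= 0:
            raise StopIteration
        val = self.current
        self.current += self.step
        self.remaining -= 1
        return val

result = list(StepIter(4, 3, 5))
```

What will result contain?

Step 1: StepIter starts at 4, increments by 3, for 5 steps:
  Yield 4, then current += 3
  Yield 7, then current += 3
  Yield 10, then current += 3
  Yield 13, then current += 3
  Yield 16, then current += 3
Therefore result = [4, 7, 10, 13, 16].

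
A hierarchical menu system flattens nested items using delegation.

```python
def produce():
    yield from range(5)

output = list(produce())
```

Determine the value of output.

Step 1: yield from delegates to the iterable, yielding each element.
Step 2: Collected values: [0, 1, 2, 3, 4].
Therefore output = [0, 1, 2, 3, 4].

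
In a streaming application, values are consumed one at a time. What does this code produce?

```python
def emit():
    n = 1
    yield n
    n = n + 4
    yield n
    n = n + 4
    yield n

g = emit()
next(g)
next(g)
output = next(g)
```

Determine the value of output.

Step 1: Trace through generator execution:
  Yield 1: n starts at 1, yield 1
  Yield 2: n = 1 + 4 = 5, yield 5
  Yield 3: n = 5 + 4 = 9, yield 9
Step 2: First next() gets 1, second next() gets the second value, third next() yields 9.
Therefore output = 9.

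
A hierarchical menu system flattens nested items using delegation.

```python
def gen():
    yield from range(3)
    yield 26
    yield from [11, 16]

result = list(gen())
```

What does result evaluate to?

Step 1: Trace yields in order:
  yield 0
  yield 1
  yield 2
  yield 26
  yield 11
  yield 16
Therefore result = [0, 1, 2, 26, 11, 16].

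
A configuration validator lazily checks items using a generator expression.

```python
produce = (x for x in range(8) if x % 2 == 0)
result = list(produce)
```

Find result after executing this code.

Step 1: Filter range(8) keeping only even values:
  x=0: even, included
  x=1: odd, excluded
  x=2: even, included
  x=3: odd, excluded
  x=4: even, included
  x=5: odd, excluded
  x=6: even, included
  x=7: odd, excluded
Therefore result = [0, 2, 4, 6].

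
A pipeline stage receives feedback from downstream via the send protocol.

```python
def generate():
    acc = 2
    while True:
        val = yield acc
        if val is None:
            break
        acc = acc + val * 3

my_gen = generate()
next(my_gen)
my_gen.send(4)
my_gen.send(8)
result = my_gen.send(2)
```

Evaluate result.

Step 1: next() -> yield acc=2.
Step 2: send(4) -> val=4, acc = 2 + 4*3 = 14, yield 14.
Step 3: send(8) -> val=8, acc = 14 + 8*3 = 38, yield 38.
Step 4: send(2) -> val=2, acc = 38 + 2*3 = 44, yield 44.
Therefore result = 44.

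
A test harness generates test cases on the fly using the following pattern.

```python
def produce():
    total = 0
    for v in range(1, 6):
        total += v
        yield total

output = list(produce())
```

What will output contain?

Step 1: Generator accumulates running sum:
  v=1: total = 1, yield 1
  v=2: total = 3, yield 3
  v=3: total = 6, yield 6
  v=4: total = 10, yield 10
  v=5: total = 15, yield 15
Therefore output = [1, 3, 6, 10, 15].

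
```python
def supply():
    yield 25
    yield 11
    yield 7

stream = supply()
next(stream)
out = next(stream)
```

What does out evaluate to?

Step 1: supply() creates a generator.
Step 2: next(stream) yields 25 (consumed and discarded).
Step 3: next(stream) yields 11, assigned to out.
Therefore out = 11.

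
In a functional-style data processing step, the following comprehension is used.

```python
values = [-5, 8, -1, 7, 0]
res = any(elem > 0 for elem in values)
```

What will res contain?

Step 1: Check elem > 0 for each element in [-5, 8, -1, 7, 0]:
  -5 > 0: False
  8 > 0: True
  -1 > 0: False
  7 > 0: True
  0 > 0: False
Step 2: any() returns True.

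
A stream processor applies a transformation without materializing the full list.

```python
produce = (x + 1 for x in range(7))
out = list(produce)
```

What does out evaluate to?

Step 1: For each x in range(7), compute x+1:
  x=0: 0+1 = 1
  x=1: 1+1 = 2
  x=2: 2+1 = 3
  x=3: 3+1 = 4
  x=4: 4+1 = 5
  x=5: 5+1 = 6
  x=6: 6+1 = 7
Therefore out = [1, 2, 3, 4, 5, 6, 7].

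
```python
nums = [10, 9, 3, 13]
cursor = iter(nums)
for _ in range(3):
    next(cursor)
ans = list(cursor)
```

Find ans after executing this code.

Step 1: Create iterator over [10, 9, 3, 13].
Step 2: Advance 3 positions (consuming [10, 9, 3]).
Step 3: list() collects remaining elements: [13].
Therefore ans = [13].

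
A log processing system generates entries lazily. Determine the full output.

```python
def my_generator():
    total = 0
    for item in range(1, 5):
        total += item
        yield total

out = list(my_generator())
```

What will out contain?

Step 1: Generator accumulates running sum:
  item=1: total = 1, yield 1
  item=2: total = 3, yield 3
  item=3: total = 6, yield 6
  item=4: total = 10, yield 10
Therefore out = [1, 3, 6, 10].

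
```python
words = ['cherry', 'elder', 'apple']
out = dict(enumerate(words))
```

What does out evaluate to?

Step 1: enumerate pairs indices with words:
  0 -> 'cherry'
  1 -> 'elder'
  2 -> 'apple'
Therefore out = {0: 'cherry', 1: 'elder', 2: 'apple'}.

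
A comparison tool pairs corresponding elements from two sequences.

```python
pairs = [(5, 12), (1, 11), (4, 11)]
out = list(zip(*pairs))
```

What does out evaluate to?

Step 1: zip(*pairs) transposes: unzips [(5, 12), (1, 11), (4, 11)] into separate sequences.
Step 2: First elements: (5, 1, 4), second elements: (12, 11, 11).
Therefore out = [(5, 1, 4), (12, 11, 11)].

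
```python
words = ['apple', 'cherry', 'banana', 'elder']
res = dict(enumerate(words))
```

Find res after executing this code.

Step 1: enumerate pairs indices with words:
  0 -> 'apple'
  1 -> 'cherry'
  2 -> 'banana'
  3 -> 'elder'
Therefore res = {0: 'apple', 1: 'cherry', 2: 'banana', 3: 'elder'}.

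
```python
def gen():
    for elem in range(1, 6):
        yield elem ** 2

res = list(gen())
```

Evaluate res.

Step 1: For each elem in range(1, 6), yield elem**2:
  elem=1: yield 1**2 = 1
  elem=2: yield 2**2 = 4
  elem=3: yield 3**2 = 9
  elem=4: yield 4**2 = 16
  elem=5: yield 5**2 = 25
Therefore res = [1, 4, 9, 16, 25].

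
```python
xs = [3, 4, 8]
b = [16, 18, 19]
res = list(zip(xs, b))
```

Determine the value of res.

Step 1: zip pairs elements at same index:
  Index 0: (3, 16)
  Index 1: (4, 18)
  Index 2: (8, 19)
Therefore res = [(3, 16), (4, 18), (8, 19)].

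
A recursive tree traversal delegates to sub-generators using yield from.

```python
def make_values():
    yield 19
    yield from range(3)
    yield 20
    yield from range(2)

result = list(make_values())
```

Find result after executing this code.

Step 1: Trace yields in order:
  yield 19
  yield 0
  yield 1
  yield 2
  yield 20
  yield 0
  yield 1
Therefore result = [19, 0, 1, 2, 20, 0, 1].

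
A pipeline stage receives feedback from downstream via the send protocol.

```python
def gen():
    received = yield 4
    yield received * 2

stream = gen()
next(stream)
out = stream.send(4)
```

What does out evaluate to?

Step 1: next(stream) advances to first yield, producing 4.
Step 2: send(4) resumes, received = 4.
Step 3: yield received * 2 = 4 * 2 = 8.
Therefore out = 8.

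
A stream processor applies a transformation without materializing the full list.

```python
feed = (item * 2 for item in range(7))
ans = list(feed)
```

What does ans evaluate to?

Step 1: For each item in range(7), compute item*2:
  item=0: 0*2 = 0
  item=1: 1*2 = 2
  item=2: 2*2 = 4
  item=3: 3*2 = 6
  item=4: 4*2 = 8
  item=5: 5*2 = 10
  item=6: 6*2 = 12
Therefore ans = [0, 2, 4, 6, 8, 10, 12].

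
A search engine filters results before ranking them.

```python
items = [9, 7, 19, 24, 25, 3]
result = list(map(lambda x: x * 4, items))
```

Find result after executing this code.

Step 1: Apply lambda x: x * 4 to each element:
  9 -> 36
  7 -> 28
  19 -> 76
  24 -> 96
  25 -> 100
  3 -> 12
Therefore result = [36, 28, 76, 96, 100, 12].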